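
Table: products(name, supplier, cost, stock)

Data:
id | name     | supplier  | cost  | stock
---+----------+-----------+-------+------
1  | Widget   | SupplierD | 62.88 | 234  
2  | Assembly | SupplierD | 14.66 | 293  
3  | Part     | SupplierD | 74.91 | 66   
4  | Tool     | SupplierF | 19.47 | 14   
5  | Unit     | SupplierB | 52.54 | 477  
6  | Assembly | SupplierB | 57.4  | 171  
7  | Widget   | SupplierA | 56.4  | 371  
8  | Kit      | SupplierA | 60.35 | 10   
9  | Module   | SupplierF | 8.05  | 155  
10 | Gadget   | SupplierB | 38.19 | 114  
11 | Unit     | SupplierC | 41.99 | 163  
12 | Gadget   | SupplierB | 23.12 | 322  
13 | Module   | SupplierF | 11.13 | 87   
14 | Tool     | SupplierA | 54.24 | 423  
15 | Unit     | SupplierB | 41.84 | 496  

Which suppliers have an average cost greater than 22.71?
SELECT supplier, AVG(cost)
FROM products
GROUP BY supplier
HAVING AVG(cost) > 22.71

Result:
  SupplierA: avg=57.00
  SupplierB: avg=42.62
  SupplierC: avg=41.99
  SupplierD: avg=50.82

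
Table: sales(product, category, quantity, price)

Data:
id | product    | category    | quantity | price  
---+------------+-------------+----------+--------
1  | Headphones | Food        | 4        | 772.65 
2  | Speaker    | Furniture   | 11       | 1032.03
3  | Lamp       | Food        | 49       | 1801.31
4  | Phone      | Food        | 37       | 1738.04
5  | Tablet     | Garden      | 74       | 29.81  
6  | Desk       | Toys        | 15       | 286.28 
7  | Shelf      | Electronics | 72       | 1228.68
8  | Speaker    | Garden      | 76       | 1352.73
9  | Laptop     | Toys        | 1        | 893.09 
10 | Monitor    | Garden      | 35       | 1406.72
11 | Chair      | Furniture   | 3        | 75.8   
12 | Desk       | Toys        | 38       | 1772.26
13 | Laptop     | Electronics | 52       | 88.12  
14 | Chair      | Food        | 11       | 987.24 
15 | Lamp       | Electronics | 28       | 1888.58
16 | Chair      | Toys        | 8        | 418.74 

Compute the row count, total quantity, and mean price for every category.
SELECT category,
       COUNT(*) as cnt,
       SUM(quantity) as total_quantity,
       AVG(price) as avg_price
FROM sales
GROUP BY category

Result:
  Electronics: 3 records, 152 total quantity, 1068.46 avg price
  Food: 4 records, 101 total quantity, 1324.81 avg price
  Furniture: 2 records, 14 total quantity, 553.92 avg price
  Garden: 3 records, 185 total quantity, 929.75 avg price
  Toys: 4 records, 62 total quantity, 842.59 avg price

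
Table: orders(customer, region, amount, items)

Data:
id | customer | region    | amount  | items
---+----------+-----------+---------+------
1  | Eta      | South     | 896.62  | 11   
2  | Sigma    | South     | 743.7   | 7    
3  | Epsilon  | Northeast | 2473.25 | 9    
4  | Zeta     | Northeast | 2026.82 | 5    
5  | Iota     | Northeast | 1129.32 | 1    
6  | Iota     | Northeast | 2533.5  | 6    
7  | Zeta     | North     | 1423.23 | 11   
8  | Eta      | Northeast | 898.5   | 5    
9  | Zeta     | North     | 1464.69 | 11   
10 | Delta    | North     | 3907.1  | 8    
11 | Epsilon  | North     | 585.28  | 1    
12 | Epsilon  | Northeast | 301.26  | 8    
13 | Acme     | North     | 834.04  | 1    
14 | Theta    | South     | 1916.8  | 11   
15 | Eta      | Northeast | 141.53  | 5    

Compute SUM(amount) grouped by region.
SELECT region, SUM(amount) as result
FROM orders
GROUP BY region

Result:
  North: 8214.34
  Northeast: 9504.18
  South: 3557.12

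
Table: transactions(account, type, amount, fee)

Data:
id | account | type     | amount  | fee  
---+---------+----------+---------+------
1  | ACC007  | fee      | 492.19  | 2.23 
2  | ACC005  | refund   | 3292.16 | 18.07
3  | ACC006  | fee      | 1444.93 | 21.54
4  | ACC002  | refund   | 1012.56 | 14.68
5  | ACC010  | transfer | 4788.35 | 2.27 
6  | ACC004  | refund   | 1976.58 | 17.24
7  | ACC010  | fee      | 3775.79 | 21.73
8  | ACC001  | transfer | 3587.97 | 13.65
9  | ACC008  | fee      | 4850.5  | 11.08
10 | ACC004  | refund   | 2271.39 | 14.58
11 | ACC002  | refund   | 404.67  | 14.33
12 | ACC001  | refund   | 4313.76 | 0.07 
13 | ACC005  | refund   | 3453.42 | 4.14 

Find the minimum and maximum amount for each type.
SELECT type, MIN(amount), MAX(amount)
FROM transactions
GROUP BY type

Result:
  fee: min=492.19, max=4850.50
  refund: min=404.67, max=4313.76
  transfer: min=3587.97, max=4788.35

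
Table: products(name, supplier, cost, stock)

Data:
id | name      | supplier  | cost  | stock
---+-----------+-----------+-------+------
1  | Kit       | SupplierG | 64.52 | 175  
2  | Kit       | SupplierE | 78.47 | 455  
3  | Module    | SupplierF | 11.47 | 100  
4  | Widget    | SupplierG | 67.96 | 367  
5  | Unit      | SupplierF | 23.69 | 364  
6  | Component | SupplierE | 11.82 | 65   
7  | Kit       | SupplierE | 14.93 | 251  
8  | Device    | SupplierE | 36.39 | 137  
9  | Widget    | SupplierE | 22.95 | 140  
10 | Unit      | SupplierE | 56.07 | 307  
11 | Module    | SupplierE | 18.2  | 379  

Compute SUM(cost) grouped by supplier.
SELECT supplier, SUM(cost) as result
FROM products
GROUP BY supplier

Result:
  SupplierE: 238.83
  SupplierF: 35.16
  SupplierG: 132.48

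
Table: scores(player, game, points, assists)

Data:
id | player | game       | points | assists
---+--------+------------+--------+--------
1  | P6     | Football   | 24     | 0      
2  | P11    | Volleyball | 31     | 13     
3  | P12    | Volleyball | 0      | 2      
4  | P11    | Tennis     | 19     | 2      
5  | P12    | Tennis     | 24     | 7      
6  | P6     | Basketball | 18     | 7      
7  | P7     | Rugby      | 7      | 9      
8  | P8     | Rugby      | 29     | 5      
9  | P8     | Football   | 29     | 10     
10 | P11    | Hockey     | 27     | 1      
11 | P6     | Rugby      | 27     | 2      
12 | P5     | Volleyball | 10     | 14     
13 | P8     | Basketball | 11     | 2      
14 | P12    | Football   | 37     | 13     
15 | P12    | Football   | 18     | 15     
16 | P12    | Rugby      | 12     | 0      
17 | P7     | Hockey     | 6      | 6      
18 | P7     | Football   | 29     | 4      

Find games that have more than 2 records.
SELECT game, COUNT(*) as cnt
FROM scores
GROUP BY game
HAVING COUNT(*) > 2

Result:
  Football: 5
  Rugby: 4
  Volleyball: 3

Note: HAVING filters groups after aggregation, WHERE filters rows before.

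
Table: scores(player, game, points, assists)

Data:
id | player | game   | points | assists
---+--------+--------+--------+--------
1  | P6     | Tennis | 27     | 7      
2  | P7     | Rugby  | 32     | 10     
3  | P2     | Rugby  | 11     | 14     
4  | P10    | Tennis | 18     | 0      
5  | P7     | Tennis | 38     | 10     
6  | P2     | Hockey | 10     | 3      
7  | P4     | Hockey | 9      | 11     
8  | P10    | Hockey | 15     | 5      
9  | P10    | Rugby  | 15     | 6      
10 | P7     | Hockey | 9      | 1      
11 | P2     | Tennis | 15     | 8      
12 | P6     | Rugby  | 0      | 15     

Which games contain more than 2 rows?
SELECT game, COUNT(*) as cnt
FROM scores
GROUP BY game
HAVING COUNT(*) > 2

Result:
  Hockey: 4
  Rugby: 4
  Tennis: 4

Note: HAVING filters groups after aggregation, WHERE filters rows before.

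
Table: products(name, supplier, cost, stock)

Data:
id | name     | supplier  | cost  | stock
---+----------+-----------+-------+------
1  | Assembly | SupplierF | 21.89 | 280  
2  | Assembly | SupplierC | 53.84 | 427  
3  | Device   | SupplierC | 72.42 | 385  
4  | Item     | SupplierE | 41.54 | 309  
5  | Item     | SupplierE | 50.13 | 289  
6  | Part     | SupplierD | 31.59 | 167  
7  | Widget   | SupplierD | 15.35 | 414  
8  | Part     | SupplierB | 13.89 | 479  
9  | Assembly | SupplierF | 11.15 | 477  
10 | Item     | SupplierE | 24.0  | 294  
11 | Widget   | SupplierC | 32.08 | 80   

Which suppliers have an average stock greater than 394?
SELECT supplier, AVG(stock)
FROM products
GROUP BY supplier
HAVING AVG(stock) > 394

Result:
  SupplierB: avg=479.00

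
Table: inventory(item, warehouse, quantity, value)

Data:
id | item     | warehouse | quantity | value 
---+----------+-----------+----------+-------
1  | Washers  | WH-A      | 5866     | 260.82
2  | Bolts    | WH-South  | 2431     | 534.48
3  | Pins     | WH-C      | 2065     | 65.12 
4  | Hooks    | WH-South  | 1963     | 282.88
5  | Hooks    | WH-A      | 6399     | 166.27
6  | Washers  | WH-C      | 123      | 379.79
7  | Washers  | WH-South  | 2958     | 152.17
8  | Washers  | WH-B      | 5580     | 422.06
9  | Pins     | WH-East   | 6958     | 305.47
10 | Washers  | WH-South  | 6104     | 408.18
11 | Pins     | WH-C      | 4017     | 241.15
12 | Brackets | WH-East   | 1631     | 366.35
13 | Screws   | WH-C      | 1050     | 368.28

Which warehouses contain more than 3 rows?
SELECT warehouse, COUNT(*) as cnt
FROM inventory
GROUP BY warehouse
HAVING COUNT(*) > 3

Result:
  WH-C: 4
  WH-South: 4

Note: HAVING filters groups after aggregation, WHERE filters rows before.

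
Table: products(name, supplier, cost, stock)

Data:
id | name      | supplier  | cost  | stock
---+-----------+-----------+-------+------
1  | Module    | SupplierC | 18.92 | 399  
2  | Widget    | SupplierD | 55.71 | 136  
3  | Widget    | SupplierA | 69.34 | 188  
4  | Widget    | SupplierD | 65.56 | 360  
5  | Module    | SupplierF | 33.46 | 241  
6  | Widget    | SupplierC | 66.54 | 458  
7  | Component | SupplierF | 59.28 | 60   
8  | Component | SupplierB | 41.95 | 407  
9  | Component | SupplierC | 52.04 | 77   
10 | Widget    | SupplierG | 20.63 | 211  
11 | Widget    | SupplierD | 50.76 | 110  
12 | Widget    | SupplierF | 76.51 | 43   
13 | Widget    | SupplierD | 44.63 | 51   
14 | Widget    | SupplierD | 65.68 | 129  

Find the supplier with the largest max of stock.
SELECT supplier, MAX(stock) as val
FROM products
GROUP BY supplier
ORDER BY val DESC
LIMIT 1

Result: SupplierC with max(stock) = 458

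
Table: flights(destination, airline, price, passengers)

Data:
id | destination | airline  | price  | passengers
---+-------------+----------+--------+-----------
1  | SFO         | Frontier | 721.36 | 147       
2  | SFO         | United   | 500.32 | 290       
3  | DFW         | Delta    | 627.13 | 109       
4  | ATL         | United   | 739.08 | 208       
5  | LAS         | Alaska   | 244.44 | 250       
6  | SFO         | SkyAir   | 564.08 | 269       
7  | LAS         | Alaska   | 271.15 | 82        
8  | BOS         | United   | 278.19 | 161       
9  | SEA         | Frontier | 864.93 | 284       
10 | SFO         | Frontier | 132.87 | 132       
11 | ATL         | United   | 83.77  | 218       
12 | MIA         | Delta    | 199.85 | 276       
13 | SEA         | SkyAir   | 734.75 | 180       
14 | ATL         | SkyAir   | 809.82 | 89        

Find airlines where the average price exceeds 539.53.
SELECT airline, AVG(price)
FROM flights
GROUP BY airline
HAVING AVG(price) > 539.53

Result:
  Frontier: avg=573.05
  SkyAir: avg=702.88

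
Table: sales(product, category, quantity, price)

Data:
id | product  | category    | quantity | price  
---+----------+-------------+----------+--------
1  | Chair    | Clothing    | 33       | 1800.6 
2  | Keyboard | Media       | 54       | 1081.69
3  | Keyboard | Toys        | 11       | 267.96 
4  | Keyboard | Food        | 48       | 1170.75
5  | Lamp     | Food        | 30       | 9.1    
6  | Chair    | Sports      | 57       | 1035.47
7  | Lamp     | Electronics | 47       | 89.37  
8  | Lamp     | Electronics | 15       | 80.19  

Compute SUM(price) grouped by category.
SELECT category, SUM(price) as result
FROM sales
GROUP BY category

Result:
  Clothing: 1800.60
  Electronics: 169.56
  Food: 1179.85
  Media: 1081.69
  Sports: 1035.47
  Toys: 267.96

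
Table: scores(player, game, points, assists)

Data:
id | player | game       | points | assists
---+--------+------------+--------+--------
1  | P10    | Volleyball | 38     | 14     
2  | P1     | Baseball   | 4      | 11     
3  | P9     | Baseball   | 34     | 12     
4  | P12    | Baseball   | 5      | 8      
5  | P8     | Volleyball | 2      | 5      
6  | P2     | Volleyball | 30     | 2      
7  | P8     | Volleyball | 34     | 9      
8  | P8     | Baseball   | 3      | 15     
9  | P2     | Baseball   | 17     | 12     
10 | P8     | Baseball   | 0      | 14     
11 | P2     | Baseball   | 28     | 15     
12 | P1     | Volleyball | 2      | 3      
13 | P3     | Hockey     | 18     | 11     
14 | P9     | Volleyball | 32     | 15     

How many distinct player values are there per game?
SELECT game, COUNT(DISTINCT player)
FROM scores
GROUP BY game

Result:
  Baseball: 5 distinct
  Hockey: 1 distinct
  Volleyball: 5 distinct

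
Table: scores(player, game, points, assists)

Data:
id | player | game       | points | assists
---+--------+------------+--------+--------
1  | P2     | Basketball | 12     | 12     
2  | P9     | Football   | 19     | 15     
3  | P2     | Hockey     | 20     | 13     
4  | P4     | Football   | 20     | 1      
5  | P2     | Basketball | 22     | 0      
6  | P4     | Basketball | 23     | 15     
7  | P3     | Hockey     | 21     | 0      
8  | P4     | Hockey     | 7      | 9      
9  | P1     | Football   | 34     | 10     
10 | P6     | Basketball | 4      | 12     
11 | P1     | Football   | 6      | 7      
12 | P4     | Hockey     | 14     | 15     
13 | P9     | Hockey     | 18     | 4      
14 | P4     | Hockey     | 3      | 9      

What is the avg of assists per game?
SELECT game, AVG(assists) as result
FROM scores
GROUP BY game

Result:
  Basketball: 9.75
  Football: 8.25
  Hockey: 8.33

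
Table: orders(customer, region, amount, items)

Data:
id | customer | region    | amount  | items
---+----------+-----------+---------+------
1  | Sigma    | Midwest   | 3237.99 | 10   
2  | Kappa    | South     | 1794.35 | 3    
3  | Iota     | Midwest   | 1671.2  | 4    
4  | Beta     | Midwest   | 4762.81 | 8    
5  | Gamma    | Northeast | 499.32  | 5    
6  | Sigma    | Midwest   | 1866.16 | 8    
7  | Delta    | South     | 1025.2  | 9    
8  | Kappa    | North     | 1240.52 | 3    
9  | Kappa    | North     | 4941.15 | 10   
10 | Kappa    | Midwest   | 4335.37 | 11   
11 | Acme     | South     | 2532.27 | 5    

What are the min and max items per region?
SELECT region, MIN(items), MAX(items)
FROM orders
GROUP BY region

Result:
  Midwest: min=4, max=11
  North: min=3, max=10
  Northeast: min=5, max=5
  South: min=3, max=9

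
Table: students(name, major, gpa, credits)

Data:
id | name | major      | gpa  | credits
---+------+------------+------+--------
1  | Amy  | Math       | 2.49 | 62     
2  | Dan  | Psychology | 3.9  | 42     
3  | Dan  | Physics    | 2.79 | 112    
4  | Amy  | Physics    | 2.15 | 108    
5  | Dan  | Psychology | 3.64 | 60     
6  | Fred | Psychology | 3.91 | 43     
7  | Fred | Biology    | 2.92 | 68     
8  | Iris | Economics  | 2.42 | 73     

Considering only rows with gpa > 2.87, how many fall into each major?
SELECT major, COUNT(*)
FROM students
WHERE gpa > 2.87
GROUP BY major

Note: WHERE filters rows before grouping.

Result:
  Biology: 1
  Psychology: 3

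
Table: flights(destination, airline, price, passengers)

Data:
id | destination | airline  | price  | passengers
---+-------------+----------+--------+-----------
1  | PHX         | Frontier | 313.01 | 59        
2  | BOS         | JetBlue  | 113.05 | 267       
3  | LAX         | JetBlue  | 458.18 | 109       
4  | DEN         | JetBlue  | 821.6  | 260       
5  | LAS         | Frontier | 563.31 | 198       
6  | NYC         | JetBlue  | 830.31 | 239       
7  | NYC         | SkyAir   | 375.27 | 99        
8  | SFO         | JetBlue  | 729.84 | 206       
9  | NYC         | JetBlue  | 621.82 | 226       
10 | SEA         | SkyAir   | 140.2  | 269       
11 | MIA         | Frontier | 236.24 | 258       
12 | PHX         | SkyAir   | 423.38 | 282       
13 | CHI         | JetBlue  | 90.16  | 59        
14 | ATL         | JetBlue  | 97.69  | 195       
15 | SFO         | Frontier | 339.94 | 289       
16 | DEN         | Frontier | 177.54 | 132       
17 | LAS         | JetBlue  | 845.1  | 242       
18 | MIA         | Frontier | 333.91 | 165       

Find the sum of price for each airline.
SELECT airline, SUM(price) as result
FROM flights
GROUP BY airline

Result:
  Frontier: 1963.95
  JetBlue: 4607.75
  SkyAir: 938.85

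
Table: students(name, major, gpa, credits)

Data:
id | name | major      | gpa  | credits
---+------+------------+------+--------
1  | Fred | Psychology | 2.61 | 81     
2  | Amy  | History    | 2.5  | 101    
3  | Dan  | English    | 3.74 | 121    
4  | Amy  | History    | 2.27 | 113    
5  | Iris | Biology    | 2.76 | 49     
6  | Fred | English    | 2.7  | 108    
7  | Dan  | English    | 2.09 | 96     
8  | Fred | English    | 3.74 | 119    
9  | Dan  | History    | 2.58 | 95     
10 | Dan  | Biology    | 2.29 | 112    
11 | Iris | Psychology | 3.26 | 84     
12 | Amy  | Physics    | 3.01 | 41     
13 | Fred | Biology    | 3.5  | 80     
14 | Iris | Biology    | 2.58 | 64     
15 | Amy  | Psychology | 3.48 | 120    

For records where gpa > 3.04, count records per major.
SELECT major, COUNT(*)
FROM students
WHERE gpa > 3.04
GROUP BY major

Note: WHERE filters rows before grouping.

Result:
  Biology: 1
  English: 2
  Psychology: 2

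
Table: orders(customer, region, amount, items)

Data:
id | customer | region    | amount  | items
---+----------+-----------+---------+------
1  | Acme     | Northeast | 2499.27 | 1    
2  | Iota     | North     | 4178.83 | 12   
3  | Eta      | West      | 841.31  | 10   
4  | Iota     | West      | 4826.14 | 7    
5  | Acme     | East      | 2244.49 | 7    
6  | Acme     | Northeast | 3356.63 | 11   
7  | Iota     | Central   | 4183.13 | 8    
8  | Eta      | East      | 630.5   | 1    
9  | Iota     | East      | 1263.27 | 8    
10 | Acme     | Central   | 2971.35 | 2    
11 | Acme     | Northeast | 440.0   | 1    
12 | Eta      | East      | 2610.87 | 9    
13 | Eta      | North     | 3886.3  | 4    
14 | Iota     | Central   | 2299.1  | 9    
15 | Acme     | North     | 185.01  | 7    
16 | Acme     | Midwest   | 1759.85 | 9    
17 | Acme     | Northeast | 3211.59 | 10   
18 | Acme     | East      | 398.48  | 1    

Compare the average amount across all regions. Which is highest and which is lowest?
SELECT region, AVG(amount)
FROM orders
GROUP BY region
ORDER BY AVG(amount)

All groups:
  East: 1429.52
  Midwest: 1759.85
  Northeast: 2376.87
  North: 2750.05
  West: 2833.73
  Central: 3151.19

Highest: Central (3151.19)
Lowest: East (1429.52)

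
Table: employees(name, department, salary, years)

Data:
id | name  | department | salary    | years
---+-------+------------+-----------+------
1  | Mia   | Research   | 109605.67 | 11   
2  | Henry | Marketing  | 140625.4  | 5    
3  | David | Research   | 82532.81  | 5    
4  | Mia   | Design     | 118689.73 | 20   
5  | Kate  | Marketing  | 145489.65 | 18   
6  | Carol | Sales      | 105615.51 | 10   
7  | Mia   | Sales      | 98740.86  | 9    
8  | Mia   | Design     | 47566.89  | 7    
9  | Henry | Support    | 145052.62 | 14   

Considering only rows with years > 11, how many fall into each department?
SELECT department, COUNT(*)
FROM employees
WHERE years > 11
GROUP BY department

Note: WHERE filters rows before grouping.

Result:
  Design: 1
  Marketing: 1
  Support: 1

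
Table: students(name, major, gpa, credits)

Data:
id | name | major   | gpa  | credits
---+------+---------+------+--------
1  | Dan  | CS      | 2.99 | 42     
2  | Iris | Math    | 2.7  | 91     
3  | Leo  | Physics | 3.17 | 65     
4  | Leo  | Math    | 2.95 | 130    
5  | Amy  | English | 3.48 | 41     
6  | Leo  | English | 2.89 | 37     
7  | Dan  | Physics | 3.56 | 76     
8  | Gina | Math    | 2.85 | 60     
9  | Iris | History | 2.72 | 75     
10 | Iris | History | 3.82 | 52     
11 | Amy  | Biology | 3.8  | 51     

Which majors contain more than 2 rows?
SELECT major, COUNT(*) as cnt
FROM students
GROUP BY major
HAVING COUNT(*) > 2

Result:
  Math: 3

Note: HAVING filters groups after aggregation, WHERE filters rows before.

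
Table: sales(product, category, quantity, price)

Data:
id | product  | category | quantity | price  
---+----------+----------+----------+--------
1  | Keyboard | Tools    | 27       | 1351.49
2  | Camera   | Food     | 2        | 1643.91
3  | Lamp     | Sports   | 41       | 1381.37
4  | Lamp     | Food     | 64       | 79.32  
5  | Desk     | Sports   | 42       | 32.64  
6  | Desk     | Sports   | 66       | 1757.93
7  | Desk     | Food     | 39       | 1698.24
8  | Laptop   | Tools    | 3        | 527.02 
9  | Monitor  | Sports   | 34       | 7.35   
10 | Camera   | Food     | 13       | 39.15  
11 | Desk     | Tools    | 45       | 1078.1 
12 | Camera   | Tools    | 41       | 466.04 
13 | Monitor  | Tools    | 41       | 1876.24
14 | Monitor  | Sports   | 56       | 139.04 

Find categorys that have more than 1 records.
SELECT category, COUNT(*) as cnt
FROM sales
GROUP BY category
HAVING COUNT(*) > 1

Result:
  Food: 4
  Sports: 5
  Tools: 5

Note: HAVING filters groups after aggregation, WHERE filters rows before.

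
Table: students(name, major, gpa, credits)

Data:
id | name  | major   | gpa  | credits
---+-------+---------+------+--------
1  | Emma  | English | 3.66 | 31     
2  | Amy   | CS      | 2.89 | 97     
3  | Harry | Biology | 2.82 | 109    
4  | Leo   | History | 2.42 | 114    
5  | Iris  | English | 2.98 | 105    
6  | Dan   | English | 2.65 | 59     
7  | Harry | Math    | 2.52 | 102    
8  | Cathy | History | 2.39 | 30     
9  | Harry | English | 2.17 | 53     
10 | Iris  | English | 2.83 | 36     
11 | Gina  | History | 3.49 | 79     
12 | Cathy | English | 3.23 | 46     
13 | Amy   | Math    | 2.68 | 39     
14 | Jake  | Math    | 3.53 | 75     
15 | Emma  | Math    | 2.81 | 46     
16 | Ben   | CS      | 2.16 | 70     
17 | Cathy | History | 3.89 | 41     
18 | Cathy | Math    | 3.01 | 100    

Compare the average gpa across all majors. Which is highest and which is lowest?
SELECT major, AVG(gpa)
FROM students
GROUP BY major
ORDER BY AVG(gpa)

All groups:
  CS: 2.53
  Biology: 2.82
  Math: 2.91
  English: 2.92
  History: 3.05

Highest: History (3.05)
Lowest: CS (2.53)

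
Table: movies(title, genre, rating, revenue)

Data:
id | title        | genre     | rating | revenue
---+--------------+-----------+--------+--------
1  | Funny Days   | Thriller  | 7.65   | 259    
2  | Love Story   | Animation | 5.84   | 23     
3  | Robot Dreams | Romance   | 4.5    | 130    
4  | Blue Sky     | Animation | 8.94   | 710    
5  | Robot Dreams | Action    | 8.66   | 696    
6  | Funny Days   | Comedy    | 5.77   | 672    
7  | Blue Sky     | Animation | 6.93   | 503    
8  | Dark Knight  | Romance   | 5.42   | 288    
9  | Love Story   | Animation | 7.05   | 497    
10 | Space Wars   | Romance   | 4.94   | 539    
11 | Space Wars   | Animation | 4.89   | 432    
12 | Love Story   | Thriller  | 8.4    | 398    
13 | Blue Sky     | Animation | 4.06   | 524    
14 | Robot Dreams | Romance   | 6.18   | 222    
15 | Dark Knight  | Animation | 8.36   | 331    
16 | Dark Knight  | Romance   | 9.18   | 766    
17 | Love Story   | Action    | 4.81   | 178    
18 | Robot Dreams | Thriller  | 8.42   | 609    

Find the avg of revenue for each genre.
SELECT genre, AVG(revenue) as result
FROM movies
GROUP BY genre

Result:
  Action: 437.00
  Animation: 431.43
  Comedy: 672.00
  Romance: 389.00
  Thriller: 422.00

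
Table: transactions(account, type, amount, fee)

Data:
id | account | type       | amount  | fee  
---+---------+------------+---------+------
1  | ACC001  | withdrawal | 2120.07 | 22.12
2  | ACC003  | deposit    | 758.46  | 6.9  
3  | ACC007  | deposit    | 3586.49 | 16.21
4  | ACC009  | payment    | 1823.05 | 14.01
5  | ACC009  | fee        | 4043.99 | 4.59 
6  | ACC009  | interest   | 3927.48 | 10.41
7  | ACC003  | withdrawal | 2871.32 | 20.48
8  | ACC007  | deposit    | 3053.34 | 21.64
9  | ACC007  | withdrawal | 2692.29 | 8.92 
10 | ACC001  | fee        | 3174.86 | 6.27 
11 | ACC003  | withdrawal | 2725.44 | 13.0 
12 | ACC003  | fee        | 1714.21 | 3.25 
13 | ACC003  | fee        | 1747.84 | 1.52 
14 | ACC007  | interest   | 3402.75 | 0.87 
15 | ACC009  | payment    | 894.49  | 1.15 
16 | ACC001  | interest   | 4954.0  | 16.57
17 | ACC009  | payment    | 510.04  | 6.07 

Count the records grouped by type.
SELECT type, COUNT(*) as count
FROM transactions
GROUP BY type

Result:
  deposit: 3
  fee: 4
  interest: 3
  payment: 3
  withdrawal: 4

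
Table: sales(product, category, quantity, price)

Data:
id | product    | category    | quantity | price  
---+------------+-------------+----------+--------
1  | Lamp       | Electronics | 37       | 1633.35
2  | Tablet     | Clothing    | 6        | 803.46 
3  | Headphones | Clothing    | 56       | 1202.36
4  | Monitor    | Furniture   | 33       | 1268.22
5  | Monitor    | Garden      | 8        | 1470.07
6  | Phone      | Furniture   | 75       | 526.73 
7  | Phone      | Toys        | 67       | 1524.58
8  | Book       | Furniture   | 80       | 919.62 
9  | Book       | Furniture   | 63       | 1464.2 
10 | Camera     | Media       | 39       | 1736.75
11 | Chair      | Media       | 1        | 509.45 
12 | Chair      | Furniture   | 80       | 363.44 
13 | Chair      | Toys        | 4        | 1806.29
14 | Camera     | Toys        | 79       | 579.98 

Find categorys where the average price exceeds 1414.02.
SELECT category, AVG(price)
FROM sales
GROUP BY category
HAVING AVG(price) > 1414.02

Result:
  Electronics: avg=1633.35
  Garden: avg=1470.07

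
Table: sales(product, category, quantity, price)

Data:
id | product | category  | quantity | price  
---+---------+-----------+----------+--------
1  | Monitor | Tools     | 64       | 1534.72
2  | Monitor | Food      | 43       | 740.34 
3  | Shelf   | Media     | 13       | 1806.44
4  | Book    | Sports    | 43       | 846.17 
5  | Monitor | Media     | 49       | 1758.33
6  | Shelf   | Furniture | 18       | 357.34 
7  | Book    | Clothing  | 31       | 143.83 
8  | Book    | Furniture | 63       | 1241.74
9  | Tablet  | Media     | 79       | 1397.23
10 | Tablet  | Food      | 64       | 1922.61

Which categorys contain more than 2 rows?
SELECT category, COUNT(*) as cnt
FROM sales
GROUP BY category
HAVING COUNT(*) > 2

Result:
  Media: 3

Note: HAVING filters groups after aggregation, WHERE filters rows before.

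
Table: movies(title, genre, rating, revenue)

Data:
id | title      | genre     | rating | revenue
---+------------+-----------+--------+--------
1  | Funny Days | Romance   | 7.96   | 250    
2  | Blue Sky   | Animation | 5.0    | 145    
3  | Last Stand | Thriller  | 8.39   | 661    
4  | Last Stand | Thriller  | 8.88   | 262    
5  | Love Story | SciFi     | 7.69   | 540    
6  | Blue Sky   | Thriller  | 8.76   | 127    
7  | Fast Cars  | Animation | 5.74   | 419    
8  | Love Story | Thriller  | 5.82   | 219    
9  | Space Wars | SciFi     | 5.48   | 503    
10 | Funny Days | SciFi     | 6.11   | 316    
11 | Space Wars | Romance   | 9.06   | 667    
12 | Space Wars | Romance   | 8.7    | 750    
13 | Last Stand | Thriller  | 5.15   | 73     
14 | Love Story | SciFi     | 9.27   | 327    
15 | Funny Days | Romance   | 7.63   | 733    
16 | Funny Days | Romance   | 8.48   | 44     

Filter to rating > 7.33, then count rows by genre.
SELECT genre, COUNT(*)
FROM movies
WHERE rating > 7.33
GROUP BY genre

Note: WHERE filters rows before grouping.

Result:
  Romance: 5
  SciFi: 2
  Thriller: 3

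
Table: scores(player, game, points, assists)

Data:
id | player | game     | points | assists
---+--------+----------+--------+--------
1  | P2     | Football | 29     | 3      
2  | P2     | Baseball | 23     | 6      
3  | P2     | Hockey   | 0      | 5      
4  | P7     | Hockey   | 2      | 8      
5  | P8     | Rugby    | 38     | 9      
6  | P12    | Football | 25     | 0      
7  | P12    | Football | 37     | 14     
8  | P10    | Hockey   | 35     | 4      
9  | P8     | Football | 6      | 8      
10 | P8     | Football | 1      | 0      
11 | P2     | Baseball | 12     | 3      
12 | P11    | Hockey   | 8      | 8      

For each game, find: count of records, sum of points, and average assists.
SELECT game,
       COUNT(*) as cnt,
       SUM(points) as total_points,
       AVG(assists) as avg_assists
FROM scores
GROUP BY game

Result:
  Baseball: 2 records, 35 total points, 4.50 avg assists
  Football: 5 records, 98 total points, 5.00 avg assists
  Hockey: 4 records, 45 total points, 6.25 avg assists
  Rugby: 1 records, 38 total points, 9.00 avg assists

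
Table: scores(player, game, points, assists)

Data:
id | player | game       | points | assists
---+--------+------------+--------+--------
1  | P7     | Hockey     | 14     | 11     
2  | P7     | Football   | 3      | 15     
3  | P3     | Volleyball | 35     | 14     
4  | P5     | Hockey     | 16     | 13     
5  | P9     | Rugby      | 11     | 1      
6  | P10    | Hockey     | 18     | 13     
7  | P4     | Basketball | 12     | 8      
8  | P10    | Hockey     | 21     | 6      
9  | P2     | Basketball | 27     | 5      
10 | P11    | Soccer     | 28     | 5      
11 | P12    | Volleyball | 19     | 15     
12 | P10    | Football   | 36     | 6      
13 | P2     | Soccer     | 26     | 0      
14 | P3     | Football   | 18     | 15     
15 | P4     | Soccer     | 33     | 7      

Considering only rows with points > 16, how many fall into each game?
SELECT game, COUNT(*)
FROM scores
WHERE points > 16
GROUP BY game

Note: WHERE filters rows before grouping.

Result:
  Basketball: 1
  Football: 2
  Hockey: 2
  Soccer: 3
  Volleyball: 2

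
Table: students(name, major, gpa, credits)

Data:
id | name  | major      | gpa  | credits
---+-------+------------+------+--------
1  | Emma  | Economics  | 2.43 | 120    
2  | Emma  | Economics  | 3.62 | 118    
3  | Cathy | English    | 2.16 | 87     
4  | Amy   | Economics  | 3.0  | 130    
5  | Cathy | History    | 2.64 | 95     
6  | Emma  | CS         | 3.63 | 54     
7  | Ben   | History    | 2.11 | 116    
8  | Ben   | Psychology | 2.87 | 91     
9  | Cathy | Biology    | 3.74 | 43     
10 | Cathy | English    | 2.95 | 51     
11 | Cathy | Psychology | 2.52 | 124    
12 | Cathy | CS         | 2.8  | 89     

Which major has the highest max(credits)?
SELECT major, MAX(credits) as val
FROM students
GROUP BY major
ORDER BY val DESC
LIMIT 1

Result: Economics with max(credits) = 130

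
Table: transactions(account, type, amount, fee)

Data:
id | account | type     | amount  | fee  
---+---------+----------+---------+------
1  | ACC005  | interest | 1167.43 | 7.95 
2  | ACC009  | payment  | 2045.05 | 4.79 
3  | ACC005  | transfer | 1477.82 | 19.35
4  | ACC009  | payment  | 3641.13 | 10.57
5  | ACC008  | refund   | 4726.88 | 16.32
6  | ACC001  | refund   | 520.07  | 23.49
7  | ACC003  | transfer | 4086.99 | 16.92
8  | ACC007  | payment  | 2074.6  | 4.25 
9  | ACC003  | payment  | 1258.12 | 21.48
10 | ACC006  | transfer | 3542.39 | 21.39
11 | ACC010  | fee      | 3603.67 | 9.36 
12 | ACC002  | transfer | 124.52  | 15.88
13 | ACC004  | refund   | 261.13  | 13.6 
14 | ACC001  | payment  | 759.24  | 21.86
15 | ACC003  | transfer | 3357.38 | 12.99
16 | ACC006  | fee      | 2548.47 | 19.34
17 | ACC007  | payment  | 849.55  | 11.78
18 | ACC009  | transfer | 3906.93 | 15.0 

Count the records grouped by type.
SELECT type, COUNT(*) as count
FROM transactions
GROUP BY type

Result:
  fee: 2
  interest: 1
  payment: 6
  refund: 3
  transfer: 6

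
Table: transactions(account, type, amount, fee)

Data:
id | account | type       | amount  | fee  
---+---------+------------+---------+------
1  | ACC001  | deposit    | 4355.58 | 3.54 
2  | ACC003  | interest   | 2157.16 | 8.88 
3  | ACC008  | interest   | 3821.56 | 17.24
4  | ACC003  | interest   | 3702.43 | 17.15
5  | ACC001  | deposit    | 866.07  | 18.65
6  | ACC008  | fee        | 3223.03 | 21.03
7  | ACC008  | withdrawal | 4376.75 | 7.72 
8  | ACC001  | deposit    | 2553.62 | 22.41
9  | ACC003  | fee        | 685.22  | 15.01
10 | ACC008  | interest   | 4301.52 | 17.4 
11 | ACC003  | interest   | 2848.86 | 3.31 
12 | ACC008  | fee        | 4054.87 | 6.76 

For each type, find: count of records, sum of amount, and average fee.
SELECT type,
       COUNT(*) as cnt,
       SUM(amount) as total_amount,
       AVG(fee) as avg_fee
FROM transactions
GROUP BY type

Result:
  deposit: 3 records, 7775.27 total amount, 14.87 avg fee
  fee: 3 records, 7963.12 total amount, 14.27 avg fee
  interest: 5 records, 16831.53 total amount, 12.80 avg fee
  withdrawal: 1 records, 4376.75 total amount, 7.72 avg fee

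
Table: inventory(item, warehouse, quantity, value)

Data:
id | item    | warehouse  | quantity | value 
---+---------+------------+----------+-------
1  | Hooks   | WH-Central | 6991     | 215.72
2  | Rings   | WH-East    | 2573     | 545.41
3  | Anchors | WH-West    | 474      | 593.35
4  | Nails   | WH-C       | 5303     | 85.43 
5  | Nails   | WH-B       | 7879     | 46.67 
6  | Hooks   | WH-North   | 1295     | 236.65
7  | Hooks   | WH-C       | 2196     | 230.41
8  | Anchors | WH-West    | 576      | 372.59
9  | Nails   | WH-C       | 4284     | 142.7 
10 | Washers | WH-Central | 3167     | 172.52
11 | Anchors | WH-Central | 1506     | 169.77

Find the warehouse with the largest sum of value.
SELECT warehouse, SUM(value) as val
FROM inventory
GROUP BY warehouse
ORDER BY val DESC
LIMIT 1

Result: WH-West with sum(value) = 965.94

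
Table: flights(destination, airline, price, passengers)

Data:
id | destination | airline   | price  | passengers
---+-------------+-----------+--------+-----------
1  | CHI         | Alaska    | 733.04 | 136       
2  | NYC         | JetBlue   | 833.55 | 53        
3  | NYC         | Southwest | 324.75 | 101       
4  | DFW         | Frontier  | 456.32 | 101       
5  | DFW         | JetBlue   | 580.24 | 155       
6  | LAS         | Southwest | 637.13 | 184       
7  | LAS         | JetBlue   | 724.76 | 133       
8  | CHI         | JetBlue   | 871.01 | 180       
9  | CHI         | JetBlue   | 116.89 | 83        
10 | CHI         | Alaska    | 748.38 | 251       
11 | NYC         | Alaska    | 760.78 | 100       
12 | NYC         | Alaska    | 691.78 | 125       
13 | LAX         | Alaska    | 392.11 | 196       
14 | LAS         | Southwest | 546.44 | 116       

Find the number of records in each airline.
SELECT airline, COUNT(*) as count
FROM flights
GROUP BY airline

Result:
  Alaska: 5
  Frontier: 1
  JetBlue: 5
  Southwest: 3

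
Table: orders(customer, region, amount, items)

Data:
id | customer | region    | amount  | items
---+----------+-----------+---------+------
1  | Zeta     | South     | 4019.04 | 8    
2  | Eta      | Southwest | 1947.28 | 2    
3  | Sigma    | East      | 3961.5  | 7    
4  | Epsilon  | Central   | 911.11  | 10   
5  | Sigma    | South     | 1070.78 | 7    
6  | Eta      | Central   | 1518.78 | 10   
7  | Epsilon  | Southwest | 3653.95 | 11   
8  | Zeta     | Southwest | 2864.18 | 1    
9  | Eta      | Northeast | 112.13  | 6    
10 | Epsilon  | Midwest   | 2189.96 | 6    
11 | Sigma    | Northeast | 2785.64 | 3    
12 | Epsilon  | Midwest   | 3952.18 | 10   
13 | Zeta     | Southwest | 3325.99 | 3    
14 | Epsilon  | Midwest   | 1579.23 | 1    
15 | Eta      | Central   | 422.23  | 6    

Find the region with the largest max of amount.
SELECT region, MAX(amount) as val
FROM orders
GROUP BY region
ORDER BY val DESC
LIMIT 1

Result: South with max(amount) = 4019.04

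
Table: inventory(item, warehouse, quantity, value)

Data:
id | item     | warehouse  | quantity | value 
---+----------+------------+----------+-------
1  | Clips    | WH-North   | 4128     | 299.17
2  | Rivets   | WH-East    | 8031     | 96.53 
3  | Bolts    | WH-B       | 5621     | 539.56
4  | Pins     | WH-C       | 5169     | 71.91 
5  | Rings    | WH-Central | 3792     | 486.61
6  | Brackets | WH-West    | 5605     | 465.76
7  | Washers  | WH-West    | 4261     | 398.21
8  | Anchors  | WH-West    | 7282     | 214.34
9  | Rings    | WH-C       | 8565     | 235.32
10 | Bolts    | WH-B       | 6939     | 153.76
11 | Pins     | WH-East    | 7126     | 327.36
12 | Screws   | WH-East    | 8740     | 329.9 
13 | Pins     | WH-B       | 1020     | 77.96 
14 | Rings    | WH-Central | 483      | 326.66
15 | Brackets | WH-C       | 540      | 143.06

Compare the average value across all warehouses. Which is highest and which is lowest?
SELECT warehouse, AVG(value)
FROM inventory
GROUP BY warehouse
ORDER BY AVG(value)

All groups:
  WH-C: 150.10
  WH-East: 251.26
  WH-B: 257.09
  WH-North: 299.17
  WH-West: 359.44
  WH-Central: 406.64

Highest: WH-Central (406.64)
Lowest: WH-C (150.10)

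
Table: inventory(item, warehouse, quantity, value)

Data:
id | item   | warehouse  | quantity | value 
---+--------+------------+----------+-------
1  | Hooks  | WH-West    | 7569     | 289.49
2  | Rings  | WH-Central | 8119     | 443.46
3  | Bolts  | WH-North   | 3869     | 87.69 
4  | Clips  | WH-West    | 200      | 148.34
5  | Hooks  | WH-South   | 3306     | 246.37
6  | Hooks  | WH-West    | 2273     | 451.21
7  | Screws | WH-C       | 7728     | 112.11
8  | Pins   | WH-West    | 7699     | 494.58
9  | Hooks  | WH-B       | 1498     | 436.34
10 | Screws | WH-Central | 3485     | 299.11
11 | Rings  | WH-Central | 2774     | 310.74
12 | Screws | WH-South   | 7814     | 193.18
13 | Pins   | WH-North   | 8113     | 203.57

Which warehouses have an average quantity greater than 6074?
SELECT warehouse, AVG(quantity)
FROM inventory
GROUP BY warehouse
HAVING AVG(quantity) > 6074

Result:
  WH-C: avg=7728.00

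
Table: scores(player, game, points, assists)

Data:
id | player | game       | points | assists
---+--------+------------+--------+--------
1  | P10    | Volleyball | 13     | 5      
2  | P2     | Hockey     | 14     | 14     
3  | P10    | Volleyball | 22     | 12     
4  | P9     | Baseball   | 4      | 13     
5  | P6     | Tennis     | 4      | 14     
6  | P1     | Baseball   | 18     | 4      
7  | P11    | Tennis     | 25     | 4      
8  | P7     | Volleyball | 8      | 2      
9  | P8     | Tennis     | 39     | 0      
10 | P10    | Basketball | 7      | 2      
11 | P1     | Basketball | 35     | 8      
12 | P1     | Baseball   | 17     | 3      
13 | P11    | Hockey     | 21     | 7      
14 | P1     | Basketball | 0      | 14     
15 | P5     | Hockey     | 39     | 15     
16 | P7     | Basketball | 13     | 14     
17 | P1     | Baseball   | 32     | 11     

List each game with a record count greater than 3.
SELECT game, COUNT(*) as cnt
FROM scores
GROUP BY game
HAVING COUNT(*) > 3

Result:
  Baseball: 4
  Basketball: 4

Note: HAVING filters groups after aggregation, WHERE filters rows before.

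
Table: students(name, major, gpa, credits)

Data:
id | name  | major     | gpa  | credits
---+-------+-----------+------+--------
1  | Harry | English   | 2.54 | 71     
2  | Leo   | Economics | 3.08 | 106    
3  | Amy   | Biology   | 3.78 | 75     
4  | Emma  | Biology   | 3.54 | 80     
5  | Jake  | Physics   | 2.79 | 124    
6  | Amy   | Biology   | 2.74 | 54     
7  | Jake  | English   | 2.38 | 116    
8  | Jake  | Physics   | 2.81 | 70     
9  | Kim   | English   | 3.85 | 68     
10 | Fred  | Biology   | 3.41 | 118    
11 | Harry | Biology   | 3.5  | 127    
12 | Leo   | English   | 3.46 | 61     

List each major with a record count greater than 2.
SELECT major, COUNT(*) as cnt
FROM students
GROUP BY major
HAVING COUNT(*) > 2

Result:
  Biology: 5
  English: 4

Note: HAVING filters groups after aggregation, WHERE filters rows before.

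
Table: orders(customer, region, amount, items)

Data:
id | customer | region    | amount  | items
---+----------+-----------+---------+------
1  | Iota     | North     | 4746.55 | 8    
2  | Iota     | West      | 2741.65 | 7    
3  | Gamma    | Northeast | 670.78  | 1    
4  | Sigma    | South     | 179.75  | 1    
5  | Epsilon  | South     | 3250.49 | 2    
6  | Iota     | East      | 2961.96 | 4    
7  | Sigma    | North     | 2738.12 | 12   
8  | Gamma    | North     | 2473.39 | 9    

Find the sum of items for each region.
SELECT region, SUM(items) as result
FROM orders
GROUP BY region

Result:
  East: 4
  North: 29
  Northeast: 1
  South: 3
  West: 7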